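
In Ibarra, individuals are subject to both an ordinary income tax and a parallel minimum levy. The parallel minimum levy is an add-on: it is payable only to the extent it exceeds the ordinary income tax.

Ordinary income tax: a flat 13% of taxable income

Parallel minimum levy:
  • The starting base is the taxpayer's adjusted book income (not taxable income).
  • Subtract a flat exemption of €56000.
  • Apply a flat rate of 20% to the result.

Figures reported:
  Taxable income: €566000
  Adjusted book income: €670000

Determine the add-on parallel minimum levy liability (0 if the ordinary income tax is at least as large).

€49220

Parallel minimum levy:
  Base (adjusted book income): €670000
  Less exemption €56000 → base €614000
  €614000 × 20% = €122800

Ordinary income tax:
  €566000 × 13% = €73580

Excess of parallel minimum levy over ordinary income tax: €122800 − €73580 = €49220.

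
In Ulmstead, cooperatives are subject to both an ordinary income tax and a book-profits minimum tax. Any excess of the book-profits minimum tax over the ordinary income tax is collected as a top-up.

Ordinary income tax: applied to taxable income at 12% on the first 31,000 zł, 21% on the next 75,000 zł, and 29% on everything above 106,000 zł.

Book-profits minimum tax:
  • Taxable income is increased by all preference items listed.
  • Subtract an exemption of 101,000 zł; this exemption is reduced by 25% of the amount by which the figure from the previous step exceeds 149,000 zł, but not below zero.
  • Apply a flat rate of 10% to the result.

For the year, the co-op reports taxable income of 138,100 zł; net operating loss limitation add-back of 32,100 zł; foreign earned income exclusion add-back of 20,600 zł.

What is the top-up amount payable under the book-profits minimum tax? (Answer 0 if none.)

0 zł

Book-profits minimum tax:
  Adjusted income: 138,100 zł + 32,100 zł + 20,600 zł = 190,800 zł
  Exemption: 101,000 zł − 25% × (190,800 zł − 149,000 zł) = 101,000 zł − 10,450 zł = 90,550 zł
  Base: 190,800 zł − 90,550 zł = 100,250 zł
  100,250 zł × 10% = 10,025 zł

Ordinary income tax:
  31,000 zł × 12% = 3,720 zł
  75,000 zł × 21% = 15,750 zł
  32,100 zł × 29% = 9,309 zł
  → 28,779 zł

10,025 zł ≤ 28,779 zł, so no add-on is due.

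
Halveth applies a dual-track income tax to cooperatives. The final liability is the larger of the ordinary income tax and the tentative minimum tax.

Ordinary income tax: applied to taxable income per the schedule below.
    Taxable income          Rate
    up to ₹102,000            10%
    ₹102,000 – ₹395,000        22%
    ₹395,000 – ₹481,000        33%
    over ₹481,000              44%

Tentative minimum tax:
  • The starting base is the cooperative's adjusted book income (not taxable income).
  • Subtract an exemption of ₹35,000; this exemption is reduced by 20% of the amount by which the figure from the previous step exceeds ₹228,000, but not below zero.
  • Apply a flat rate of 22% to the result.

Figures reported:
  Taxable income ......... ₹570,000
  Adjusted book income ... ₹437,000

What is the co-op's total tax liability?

₹142,200

Ordinary income tax:
  ₹102,000 × 10% = ₹10,200
  ₹293,000 × 22% = ₹64,460
  ₹86,000 × 33% = ₹28,380
  ₹89,000 × 44% = ₹39,160
  → ₹142,200

Tentative minimum tax:
  Base (adjusted book income): ₹437,000
  Exemption: 20% × (₹437,000 − ₹228,000) = ₹41,800 ≥ ₹35,000, so the exemption is fully phased out
  Base: ₹437,000 − ₹0 = ₹437,000
  ₹437,000 × 22% = ₹96,140

₹142,200 > ₹96,140, so the ordinary income tax governs.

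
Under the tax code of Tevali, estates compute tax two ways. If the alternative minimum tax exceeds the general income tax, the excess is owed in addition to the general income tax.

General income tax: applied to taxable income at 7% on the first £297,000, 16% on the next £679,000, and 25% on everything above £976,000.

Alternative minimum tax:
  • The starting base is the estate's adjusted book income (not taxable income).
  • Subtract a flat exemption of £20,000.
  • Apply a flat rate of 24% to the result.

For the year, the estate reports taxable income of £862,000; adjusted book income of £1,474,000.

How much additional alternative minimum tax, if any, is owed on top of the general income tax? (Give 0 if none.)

General income tax:
  £297,000 × 7% = £20,790
  £565,000 × 16% = £90,400
  → £111,190

Alternative minimum tax:
  Base (adjusted book income): £1,474,000
  Less exemption £20,000 → base £1,454,000
  £1,454,000 × 24% = £348,960

Excess of alternative minimum tax over general income tax: £348,960 − £111,190 = £237,770.

£237,770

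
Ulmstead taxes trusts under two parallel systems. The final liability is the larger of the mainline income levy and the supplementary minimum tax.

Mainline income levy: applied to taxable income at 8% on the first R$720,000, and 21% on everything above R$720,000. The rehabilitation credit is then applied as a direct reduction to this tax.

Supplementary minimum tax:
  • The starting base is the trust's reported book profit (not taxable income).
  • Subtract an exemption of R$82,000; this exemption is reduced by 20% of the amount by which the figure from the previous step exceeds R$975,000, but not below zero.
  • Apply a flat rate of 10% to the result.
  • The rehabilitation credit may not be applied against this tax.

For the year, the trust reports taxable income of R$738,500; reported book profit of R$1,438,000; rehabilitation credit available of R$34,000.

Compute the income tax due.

R$143,800

Mainline income levy:
  R$720,000 × 8% = R$57,600
  R$18,500 × 21% = R$3,885
  → R$61,485
  Less rehabilitation credit R$34,000 → R$27,485

Supplementary minimum tax:
  Base (reported book profit): R$1,438,000
  Exemption: 20% × (R$1,438,000 − R$975,000) = R$92,600 ≥ R$82,000, so the exemption is fully phased out
  Base: R$1,438,000 − R$0 = R$1,438,000
  R$1,438,000 × 10% = R$143,800

R$143,800 > R$27,485, so the supplementary minimum tax is the binding amount.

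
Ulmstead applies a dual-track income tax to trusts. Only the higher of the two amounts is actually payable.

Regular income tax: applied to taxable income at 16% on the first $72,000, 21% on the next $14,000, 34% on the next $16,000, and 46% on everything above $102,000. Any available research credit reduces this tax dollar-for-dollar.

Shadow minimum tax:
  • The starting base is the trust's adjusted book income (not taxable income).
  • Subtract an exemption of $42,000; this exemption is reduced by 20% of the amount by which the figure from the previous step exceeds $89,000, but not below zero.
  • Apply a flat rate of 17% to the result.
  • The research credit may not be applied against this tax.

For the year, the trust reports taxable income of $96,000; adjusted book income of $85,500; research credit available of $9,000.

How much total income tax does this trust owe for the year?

Shadow minimum tax:
  Base (adjusted book income): $85,500
  Exemption: $85,500 ≤ $89,000, so full $42,000 applies
  Base: $85,500 − $42,000 = $43,500
  $43,500 × 17% = $7,395

Regular income tax:
  $72,000 × 16% = $11,520
  $14,000 × 21% = $2,940
  $10,000 × 34% = $3,400
  → $17,860
  Less research credit $9,000 → $8,860

$8,860 > $7,395, so the regular income tax governs.

$8,860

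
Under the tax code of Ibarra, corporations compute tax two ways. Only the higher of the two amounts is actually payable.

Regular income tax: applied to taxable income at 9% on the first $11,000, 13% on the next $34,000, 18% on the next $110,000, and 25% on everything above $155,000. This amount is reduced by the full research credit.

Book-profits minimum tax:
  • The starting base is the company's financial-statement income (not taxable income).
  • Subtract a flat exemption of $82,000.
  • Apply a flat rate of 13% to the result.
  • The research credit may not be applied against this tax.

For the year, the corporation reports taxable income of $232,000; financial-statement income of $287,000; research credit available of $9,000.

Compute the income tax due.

Book-profits minimum tax:
  Base (financial-statement income): $287,000
  Less exemption $82,000 → base $205,000
  $205,000 × 13% = $26,650

Regular income tax:
  $11,000 × 9% = $990
  $34,000 × 13% = $4,420
  $110,000 × 18% = $19,800
  $77,000 × 25% = $19,250
  → $44,460
  Less research credit $9,000 → $35,460

$35,460 > $26,650, so the regular income tax governs.

$35,460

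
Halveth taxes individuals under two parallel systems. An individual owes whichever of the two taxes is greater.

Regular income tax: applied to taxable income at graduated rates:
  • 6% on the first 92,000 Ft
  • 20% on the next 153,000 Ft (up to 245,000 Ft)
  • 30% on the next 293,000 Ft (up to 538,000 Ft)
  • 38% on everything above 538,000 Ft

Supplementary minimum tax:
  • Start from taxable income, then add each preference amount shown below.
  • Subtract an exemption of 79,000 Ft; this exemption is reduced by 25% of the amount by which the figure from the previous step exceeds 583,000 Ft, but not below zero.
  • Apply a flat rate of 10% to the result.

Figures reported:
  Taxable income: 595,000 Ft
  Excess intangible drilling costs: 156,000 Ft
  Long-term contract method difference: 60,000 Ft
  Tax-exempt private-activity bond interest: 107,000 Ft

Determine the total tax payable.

Supplementary minimum tax:
  Adjusted income: 595,000 Ft + 156,000 Ft + 60,000 Ft + 107,000 Ft = 918,000 Ft
  Exemption: 25% × (918,000 Ft − 583,000 Ft) = 83,750 Ft ≥ 79,000 Ft, so the exemption is fully phased out
  Base: 918,000 Ft − 0 Ft = 918,000 Ft
  918,000 Ft × 10% = 91,800 Ft

Regular income tax:
  92,000 Ft × 6% = 5,520 Ft
  153,000 Ft × 20% = 30,600 Ft
  293,000 Ft × 30% = 87,900 Ft
  57,000 Ft × 38% = 21,660 Ft
  → 145,680 Ft

145,680 Ft > 91,800 Ft, so the regular income tax governs.

145,680 Ft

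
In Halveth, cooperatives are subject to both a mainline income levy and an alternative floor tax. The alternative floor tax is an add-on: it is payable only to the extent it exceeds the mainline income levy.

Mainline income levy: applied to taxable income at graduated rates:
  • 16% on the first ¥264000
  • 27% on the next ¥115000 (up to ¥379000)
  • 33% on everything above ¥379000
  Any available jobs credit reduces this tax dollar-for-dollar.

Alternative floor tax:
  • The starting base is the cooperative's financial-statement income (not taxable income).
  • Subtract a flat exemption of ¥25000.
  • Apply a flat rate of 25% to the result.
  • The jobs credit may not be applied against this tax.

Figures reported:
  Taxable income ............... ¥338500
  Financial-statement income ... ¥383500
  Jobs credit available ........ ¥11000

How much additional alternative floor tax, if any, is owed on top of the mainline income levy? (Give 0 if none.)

Mainline income levy:
  ¥264000 × 16% = ¥42240
  ¥74500 × 27% = ¥20115
  → ¥62355
  Less jobs credit ¥11000 → ¥51355

Alternative floor tax:
  Base (financial-statement income): ¥383500
  Less exemption ¥25000 → base ¥358500
  ¥358500 × 25% = ¥89625

Excess of alternative floor tax over mainline income levy: ¥89625 − ¥51355 = ¥38270.

¥38270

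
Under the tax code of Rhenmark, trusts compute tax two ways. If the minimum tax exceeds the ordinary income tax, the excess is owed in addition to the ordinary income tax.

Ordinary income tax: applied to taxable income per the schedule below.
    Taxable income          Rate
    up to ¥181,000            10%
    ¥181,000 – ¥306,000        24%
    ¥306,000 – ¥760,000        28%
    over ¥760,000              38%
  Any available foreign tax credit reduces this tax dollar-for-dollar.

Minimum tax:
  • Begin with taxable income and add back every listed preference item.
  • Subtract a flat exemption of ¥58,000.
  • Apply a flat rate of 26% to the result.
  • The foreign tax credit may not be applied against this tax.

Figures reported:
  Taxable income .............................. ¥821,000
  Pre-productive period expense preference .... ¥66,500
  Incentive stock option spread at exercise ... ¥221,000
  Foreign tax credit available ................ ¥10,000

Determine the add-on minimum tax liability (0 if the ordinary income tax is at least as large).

¥84,730

Ordinary income tax:
  ¥181,000 × 10% = ¥18,100
  ¥125,000 × 24% = ¥30,000
  ¥454,000 × 28% = ¥127,120
  ¥61,000 × 38% = ¥23,180
  → ¥198,400
  Less foreign tax credit ¥10,000 → ¥188,400

Minimum tax:
  Adjusted income: ¥821,000 + ¥66,500 + ¥221,000 = ¥1,108,500
  Less exemption ¥58,000 → base ¥1,050,500
  ¥1,050,500 × 26% = ¥273,130

Excess of minimum tax over ordinary income tax: ¥273,130 − ¥188,400 = ¥84,730.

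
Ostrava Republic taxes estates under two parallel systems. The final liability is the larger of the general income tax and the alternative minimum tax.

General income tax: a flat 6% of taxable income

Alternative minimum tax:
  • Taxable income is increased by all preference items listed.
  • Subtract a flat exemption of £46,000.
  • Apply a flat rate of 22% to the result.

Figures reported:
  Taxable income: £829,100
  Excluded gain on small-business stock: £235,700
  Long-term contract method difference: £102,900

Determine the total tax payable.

General income tax:
  £829,100 × 6% = £49,746

Alternative minimum tax:
  Adjusted income: £829,100 + £235,700 + £102,900 = £1,167,700
  Less exemption £46,000 → base £1,121,700
  £1,121,700 × 22% = £246,774

£246,774 > £49,746, so the alternative minimum tax is the binding amount.

£246,774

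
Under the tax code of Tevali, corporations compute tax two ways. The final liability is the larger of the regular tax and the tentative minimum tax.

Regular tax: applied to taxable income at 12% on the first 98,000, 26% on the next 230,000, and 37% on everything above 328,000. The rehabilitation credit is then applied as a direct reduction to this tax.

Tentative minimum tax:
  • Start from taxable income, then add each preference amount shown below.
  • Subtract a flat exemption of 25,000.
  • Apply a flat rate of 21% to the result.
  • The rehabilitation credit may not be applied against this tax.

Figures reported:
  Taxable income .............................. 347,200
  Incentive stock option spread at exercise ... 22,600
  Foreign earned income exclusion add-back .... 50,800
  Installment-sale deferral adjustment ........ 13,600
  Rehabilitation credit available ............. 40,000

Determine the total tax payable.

85,932

Regular tax:
  98,000 × 12% = 11,760
  230,000 × 26% = 59,800
  19,200 × 37% = 7,104
  → 78,664
  Less rehabilitation credit 40,000 → 38,664

Tentative minimum tax:
  Adjusted income: 347,200 + 22,600 + 50,800 + 13,600 = 434,200
  Less exemption 25,000 → base 409,200
  409,200 × 21% = 85,932

85,932 > 38,664, so the tentative minimum tax is the binding amount.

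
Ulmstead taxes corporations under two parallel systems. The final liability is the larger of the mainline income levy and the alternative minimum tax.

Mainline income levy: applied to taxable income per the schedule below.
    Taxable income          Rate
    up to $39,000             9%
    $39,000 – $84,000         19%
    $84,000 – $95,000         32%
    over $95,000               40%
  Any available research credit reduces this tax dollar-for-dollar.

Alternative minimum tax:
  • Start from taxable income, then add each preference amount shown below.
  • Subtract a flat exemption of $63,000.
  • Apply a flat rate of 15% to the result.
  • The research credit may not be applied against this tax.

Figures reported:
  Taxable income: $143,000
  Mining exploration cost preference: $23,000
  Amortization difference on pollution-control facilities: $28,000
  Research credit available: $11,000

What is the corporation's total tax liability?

Mainline income levy:
  $39,000 × 9% = $3,510
  $45,000 × 19% = $8,550
  $11,000 × 32% = $3,520
  $48,000 × 40% = $19,200
  → $34,780
  Less research credit $11,000 → $23,780

Alternative minimum tax:
  Adjusted income: $143,000 + $23,000 + $28,000 = $194,000
  Less exemption $63,000 → base $131,000
  $131,000 × 15% = $19,650

$23,780 > $19,650, so the mainline income levy governs.

$23,780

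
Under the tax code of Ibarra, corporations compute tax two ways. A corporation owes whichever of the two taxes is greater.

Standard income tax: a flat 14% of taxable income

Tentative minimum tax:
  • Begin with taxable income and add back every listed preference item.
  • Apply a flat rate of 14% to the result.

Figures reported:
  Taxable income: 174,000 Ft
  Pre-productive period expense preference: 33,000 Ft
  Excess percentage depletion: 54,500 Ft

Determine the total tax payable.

36,610 Ft

Tentative minimum tax:
  Adjusted income: 174,000 Ft + 33,000 Ft + 54,500 Ft = 261,500 Ft
  261,500 Ft × 14% = 36,610 Ft

Standard income tax:
  174,000 Ft × 14% = 24,360 Ft

36,610 Ft > 24,360 Ft, so the tentative minimum tax is the binding amount.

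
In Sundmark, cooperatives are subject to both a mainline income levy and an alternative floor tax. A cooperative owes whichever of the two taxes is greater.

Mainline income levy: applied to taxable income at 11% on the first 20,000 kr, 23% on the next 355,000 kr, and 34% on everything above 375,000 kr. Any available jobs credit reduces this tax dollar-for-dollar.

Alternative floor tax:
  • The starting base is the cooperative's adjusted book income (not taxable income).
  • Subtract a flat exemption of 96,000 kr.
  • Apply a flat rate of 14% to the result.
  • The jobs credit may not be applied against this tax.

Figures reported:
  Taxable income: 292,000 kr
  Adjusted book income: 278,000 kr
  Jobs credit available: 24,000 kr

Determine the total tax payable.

40,760 kr

Mainline income levy:
  20,000 kr × 11% = 2,200 kr
  272,000 kr × 23% = 62,560 kr
  → 64,760 kr
  Less jobs credit 24,000 kr → 40,760 kr

Alternative floor tax:
  Base (adjusted book income): 278,000 kr
  Less exemption 96,000 kr → base 182,000 kr
  182,000 kr × 14% = 25,480 kr

40,760 kr > 25,480 kr, so the mainline income levy governs.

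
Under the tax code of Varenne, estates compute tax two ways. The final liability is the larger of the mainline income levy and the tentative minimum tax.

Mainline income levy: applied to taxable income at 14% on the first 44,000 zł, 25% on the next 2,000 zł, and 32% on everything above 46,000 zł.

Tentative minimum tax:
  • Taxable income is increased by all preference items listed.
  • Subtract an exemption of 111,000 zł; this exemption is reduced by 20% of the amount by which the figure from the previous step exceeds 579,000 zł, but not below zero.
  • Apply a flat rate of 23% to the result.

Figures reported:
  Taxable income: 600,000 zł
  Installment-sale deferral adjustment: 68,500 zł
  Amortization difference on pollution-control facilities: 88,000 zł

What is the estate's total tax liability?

Mainline income levy:
  44,000 zł × 14% = 6,160 zł
  2,000 zł × 25% = 500 zł
  554,000 zł × 32% = 177,280 zł
  → 183,940 zł

Tentative minimum tax:
  Adjusted income: 600,000 zł + 68,500 zł + 88,000 zł = 756,500 zł
  Exemption: 111,000 zł − 20% × (756,500 zł − 579,000 zł) = 111,000 zł − 35,500 zł = 75,500 zł
  Base: 756,500 zł − 75,500 zł = 681,000 zł
  681,000 zł × 23% = 156,630 zł

183,940 zł > 156,630 zł, so the mainline income levy governs.

183,940 zł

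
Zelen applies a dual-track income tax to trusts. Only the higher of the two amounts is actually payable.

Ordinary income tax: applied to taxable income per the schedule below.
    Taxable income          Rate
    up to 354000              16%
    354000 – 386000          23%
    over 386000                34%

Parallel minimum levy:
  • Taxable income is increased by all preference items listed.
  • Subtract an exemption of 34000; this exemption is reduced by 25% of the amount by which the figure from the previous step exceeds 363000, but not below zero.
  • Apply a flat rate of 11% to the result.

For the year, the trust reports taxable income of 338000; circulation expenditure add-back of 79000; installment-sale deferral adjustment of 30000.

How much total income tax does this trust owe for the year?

Parallel minimum levy:
  Adjusted income: 338000 + 79000 + 30000 = 447000
  Exemption: 34000 − 25% × (447000 − 363000) = 34000 − 21000 = 13000
  Base: 447000 − 13000 = 434000
  434000 × 11% = 47740

Ordinary income tax:
  338000 × 16% = 54080

54080 > 47740, so the ordinary income tax governs.

54080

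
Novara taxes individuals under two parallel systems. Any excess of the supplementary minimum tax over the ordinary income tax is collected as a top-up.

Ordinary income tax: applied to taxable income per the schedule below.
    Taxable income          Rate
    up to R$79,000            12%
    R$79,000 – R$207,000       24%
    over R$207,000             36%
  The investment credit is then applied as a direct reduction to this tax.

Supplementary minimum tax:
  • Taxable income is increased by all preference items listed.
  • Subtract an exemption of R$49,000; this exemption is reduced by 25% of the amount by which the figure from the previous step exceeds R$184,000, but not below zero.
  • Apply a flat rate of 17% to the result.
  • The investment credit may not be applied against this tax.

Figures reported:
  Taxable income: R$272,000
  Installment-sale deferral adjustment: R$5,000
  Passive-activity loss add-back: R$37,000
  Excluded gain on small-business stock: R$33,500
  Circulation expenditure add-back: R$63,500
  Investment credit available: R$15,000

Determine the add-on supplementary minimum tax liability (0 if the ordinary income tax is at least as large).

R$21,270

Supplementary minimum tax:
  Adjusted income: R$272,000 + R$5,000 + R$37,000 + R$33,500 + R$63,500 = R$411,000
  Exemption: 25% × (R$411,000 − R$184,000) = R$56,750 ≥ R$49,000, so the exemption is fully phased out
  Base: R$411,000 − R$0 = R$411,000
  R$411,000 × 17% = R$69,870

Ordinary income tax:
  R$79,000 × 12% = R$9,480
  R$128,000 × 24% = R$30,720
  R$65,000 × 36% = R$23,400
  → R$63,600
  Less investment credit R$15,000 → R$48,600

Excess of supplementary minimum tax over ordinary income tax: R$69,870 − R$48,600 = R$21,270.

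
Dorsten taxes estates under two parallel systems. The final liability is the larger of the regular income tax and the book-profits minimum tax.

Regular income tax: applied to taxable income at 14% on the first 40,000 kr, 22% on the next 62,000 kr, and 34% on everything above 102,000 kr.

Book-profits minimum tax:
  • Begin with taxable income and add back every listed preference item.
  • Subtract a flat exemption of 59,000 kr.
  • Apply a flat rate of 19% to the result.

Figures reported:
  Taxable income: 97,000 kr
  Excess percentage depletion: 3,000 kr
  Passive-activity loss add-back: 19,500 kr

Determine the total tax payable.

18,140 kr

Regular income tax:
  40,000 kr × 14% = 5,600 kr
  57,000 kr × 22% = 12,540 kr
  → 18,140 kr

Book-profits minimum tax:
  Adjusted income: 97,000 kr + 3,000 kr + 19,500 kr = 119,500 kr
  Less exemption 59,000 kr → base 60,500 kr
  60,500 kr × 19% = 11,495 kr

18,140 kr > 11,495 kr, so the regular income tax governs.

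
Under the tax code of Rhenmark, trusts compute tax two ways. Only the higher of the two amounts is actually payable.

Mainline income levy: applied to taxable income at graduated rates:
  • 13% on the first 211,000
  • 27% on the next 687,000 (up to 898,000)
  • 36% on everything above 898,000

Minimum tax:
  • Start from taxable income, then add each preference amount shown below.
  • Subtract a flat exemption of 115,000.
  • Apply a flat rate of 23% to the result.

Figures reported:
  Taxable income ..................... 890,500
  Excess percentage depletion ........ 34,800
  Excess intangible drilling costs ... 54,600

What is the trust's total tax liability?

210,895

Mainline income levy:
  211,000 × 13% = 27,430
  679,500 × 27% = 183,465
  → 210,895

Minimum tax:
  Adjusted income: 890,500 + 34,800 + 54,600 = 979,900
  Less exemption 115,000 → base 864,900
  864,900 × 23% = 198,927

210,895 > 198,927, so the mainline income levy governs.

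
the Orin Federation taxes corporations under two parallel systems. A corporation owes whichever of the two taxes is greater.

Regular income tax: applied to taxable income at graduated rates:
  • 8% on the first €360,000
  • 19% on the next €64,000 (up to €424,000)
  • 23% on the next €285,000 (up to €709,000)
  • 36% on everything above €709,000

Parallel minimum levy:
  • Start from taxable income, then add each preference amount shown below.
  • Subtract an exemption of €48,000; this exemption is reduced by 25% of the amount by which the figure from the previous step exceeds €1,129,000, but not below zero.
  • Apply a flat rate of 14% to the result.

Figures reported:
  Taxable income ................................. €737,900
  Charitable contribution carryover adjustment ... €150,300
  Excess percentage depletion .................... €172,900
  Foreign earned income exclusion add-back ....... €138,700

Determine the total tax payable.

€163,730

Regular income tax:
  €360,000 × 8% = €28,800
  €64,000 × 19% = €12,160
  €285,000 × 23% = €65,550
  €28,900 × 36% = €10,404
  → €116,914

Parallel minimum levy:
  Adjusted income: €737,900 + €150,300 + €172,900 + €138,700 = €1,199,800
  Exemption: €48,000 − 25% × (€1,199,800 − €1,129,000) = €48,000 − €17,700 = €30,300
  Base: €1,199,800 − €30,300 = €1,169,500
  €1,169,500 × 14% = €163,730

€163,730 > €116,914, so the parallel minimum levy is the binding amount.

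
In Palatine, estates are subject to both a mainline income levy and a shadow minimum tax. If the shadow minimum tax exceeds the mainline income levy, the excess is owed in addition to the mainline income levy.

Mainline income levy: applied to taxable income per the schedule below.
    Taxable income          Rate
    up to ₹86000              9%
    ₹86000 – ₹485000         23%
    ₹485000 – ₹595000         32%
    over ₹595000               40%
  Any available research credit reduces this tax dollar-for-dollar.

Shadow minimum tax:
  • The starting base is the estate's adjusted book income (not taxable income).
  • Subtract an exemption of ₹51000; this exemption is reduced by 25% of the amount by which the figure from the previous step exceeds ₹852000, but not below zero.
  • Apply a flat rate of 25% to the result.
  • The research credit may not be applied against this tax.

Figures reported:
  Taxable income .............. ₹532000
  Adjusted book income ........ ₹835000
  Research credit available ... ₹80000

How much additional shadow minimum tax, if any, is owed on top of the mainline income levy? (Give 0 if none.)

Shadow minimum tax:
  Base (adjusted book income): ₹835000
  Exemption: ₹835000 ≤ ₹852000, so full ₹51000 applies
  Base: ₹835000 − ₹51000 = ₹784000
  ₹784000 × 25% = ₹196000

Mainline income levy:
  ₹86000 × 9% = ₹7740
  ₹399000 × 23% = ₹91770
  ₹47000 × 32% = ₹15040
  → ₹114550
  Less research credit ₹80000 → ₹34550

Excess of shadow minimum tax over mainline income levy: ₹196000 − ₹34550 = ₹161450.

₹161450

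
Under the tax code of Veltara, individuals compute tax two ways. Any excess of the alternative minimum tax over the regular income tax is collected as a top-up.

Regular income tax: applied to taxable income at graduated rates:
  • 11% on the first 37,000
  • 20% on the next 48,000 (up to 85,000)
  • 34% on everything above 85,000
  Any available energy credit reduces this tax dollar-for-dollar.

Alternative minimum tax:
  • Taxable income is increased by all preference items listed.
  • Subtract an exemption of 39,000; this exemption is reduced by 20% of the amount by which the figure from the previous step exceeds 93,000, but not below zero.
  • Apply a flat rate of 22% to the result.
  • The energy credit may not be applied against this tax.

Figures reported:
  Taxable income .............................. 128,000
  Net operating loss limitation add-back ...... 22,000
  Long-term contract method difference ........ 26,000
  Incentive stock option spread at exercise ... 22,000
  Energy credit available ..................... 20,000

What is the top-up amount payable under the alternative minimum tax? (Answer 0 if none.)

31,310

Regular income tax:
  37,000 × 11% = 4,070
  48,000 × 20% = 9,600
  43,000 × 34% = 14,620
  → 28,290
  Less energy credit 20,000 → 8,290

Alternative minimum tax:
  Adjusted income: 128,000 + 22,000 + 26,000 + 22,000 = 198,000
  Exemption: 39,000 − 20% × (198,000 − 93,000) = 39,000 − 21,000 = 18,000
  Base: 198,000 − 18,000 = 180,000
  180,000 × 22% = 39,600

Excess of alternative minimum tax over regular income tax: 39,600 − 8,290 = 31,310.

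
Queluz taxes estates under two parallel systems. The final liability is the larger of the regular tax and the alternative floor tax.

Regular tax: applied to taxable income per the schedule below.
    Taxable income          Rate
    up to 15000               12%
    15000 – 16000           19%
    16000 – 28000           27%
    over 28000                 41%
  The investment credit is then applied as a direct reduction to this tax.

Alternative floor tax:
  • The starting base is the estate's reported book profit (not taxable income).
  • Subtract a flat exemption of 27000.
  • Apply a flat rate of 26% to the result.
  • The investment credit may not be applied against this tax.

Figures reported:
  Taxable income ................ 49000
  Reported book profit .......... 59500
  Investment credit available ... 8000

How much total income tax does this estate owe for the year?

Regular tax:
  15000 × 12% = 1800
  1000 × 19% = 190
  12000 × 27% = 3240
  21000 × 41% = 8610
  → 13840
  Less investment credit 8000 → 5840

Alternative floor tax:
  Base (reported book profit): 59500
  Less exemption 27000 → base 32500
  32500 × 26% = 8450

8450 > 5840, so the alternative floor tax is the binding amount.

8450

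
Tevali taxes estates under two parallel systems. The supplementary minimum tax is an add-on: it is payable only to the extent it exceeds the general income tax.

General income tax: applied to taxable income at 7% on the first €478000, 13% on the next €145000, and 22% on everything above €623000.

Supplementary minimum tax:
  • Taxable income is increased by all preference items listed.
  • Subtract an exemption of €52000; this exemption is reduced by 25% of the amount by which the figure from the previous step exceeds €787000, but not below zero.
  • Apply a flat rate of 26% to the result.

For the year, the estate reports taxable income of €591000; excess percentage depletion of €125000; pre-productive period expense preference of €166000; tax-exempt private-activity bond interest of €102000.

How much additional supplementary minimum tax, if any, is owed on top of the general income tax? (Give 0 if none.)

Supplementary minimum tax:
  Adjusted income: €591000 + €125000 + €166000 + €102000 = €984000
  Exemption: €52000 − 25% × (€984000 − €787000) = €52000 − €49250 = €2750
  Base: €984000 − €2750 = €981250
  €981250 × 26% = €255125

General income tax:
  €478000 × 7% = €33460
  €113000 × 13% = €14690
  → €48150

Excess of supplementary minimum tax over general income tax: €255125 − €48150 = €206975.

€206975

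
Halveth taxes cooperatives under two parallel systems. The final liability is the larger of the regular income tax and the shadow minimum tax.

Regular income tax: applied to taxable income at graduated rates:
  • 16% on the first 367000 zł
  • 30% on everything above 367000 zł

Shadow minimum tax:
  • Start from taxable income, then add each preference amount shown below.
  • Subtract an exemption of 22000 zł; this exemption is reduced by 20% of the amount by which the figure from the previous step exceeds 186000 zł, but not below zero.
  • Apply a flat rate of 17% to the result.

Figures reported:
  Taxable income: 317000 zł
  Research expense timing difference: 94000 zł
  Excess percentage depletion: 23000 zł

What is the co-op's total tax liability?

73780 zł

Regular income tax:
  317000 zł × 16% = 50720 zł

Shadow minimum tax:
  Adjusted income: 317000 zł + 94000 zł + 23000 zł = 434000 zł
  Exemption: 20% × (434000 zł − 186000 zł) = 49600 zł ≥ 22000 zł, so the exemption is fully phased out
  Base: 434000 zł − 0 zł = 434000 zł
  434000 zł × 17% = 73780 zł

73780 zł > 50720 zł, so the shadow minimum tax is the binding amount.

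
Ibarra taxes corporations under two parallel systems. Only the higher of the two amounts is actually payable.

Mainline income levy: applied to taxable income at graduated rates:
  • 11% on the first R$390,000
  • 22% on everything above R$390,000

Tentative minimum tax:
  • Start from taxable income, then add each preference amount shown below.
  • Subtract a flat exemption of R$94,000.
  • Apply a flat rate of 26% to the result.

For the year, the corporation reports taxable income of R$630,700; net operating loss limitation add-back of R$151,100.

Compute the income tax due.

Tentative minimum tax:
  Adjusted income: R$630,700 + R$151,100 = R$781,800
  Less exemption R$94,000 → base R$687,800
  R$687,800 × 26% = R$178,828

Mainline income levy:
  R$390,000 × 11% = R$42,900
  R$240,700 × 22% = R$52,954
  → R$95,854

R$178,828 > R$95,854, so the tentative minimum tax is the binding amount.

R$178,828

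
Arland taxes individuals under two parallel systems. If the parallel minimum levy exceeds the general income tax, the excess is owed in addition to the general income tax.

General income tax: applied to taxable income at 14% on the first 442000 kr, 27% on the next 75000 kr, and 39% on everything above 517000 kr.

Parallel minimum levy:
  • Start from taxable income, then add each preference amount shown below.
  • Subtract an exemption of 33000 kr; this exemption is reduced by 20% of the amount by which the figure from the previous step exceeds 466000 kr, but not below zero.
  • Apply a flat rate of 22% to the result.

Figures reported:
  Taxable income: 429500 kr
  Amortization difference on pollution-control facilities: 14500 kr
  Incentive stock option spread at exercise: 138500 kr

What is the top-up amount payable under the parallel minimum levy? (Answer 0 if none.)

65886 kr

General income tax:
  429500 kr × 14% = 60130 kr

Parallel minimum levy:
  Adjusted income: 429500 kr + 14500 kr + 138500 kr = 582500 kr
  Exemption: 33000 kr − 20% × (582500 kr − 466000 kr) = 33000 kr − 23300 kr = 9700 kr
  Base: 582500 kr − 9700 kr = 572800 kr
  572800 kr × 22% = 126016 kr

Excess of parallel minimum levy over general income tax: 126016 kr − 60130 kr = 65886 kr.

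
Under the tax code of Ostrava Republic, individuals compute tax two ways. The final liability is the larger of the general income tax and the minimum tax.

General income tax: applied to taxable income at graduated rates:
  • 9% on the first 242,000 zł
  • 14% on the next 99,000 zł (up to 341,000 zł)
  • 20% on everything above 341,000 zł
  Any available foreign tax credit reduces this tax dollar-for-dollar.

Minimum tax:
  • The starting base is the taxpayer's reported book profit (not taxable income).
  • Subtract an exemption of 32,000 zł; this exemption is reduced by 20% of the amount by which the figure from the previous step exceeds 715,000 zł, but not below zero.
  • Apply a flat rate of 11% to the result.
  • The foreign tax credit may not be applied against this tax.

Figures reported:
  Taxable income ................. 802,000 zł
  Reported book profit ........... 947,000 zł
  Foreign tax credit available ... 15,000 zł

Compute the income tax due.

General income tax:
  242,000 zł × 9% = 21,780 zł
  99,000 zł × 14% = 13,860 zł
  461,000 zł × 20% = 92,200 zł
  → 127,840 zł
  Less foreign tax credit 15,000 zł → 112,840 zł

Minimum tax:
  Base (reported book profit): 947,000 zł
  Exemption: 20% × (947,000 zł − 715,000 zł) = 46,400 zł ≥ 32,000 zł, so the exemption is fully phased out
  Base: 947,000 zł − 0 zł = 947,000 zł
  947,000 zł × 11% = 104,170 zł

112,840 zł > 104,170 zł, so the general income tax governs.

112,840 zł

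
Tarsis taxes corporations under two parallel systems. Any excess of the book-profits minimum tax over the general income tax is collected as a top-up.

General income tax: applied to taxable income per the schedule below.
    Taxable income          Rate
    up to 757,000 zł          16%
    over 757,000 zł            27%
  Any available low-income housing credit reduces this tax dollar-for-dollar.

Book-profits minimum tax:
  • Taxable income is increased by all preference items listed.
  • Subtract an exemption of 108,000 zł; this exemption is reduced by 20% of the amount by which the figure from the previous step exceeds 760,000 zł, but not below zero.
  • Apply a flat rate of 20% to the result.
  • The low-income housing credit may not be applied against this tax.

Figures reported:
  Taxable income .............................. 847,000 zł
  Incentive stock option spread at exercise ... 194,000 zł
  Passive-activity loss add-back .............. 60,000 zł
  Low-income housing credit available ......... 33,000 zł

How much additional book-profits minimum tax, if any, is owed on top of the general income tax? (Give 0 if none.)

99,820 zł

Book-profits minimum tax:
  Adjusted income: 847,000 zł + 194,000 zł + 60,000 zł = 1,101,000 zł
  Exemption: 108,000 zł − 20% × (1,101,000 zł − 760,000 zł) = 108,000 zł − 68,200 zł = 39,800 zł
  Base: 1,101,000 zł − 39,800 zł = 1,061,200 zł
  1,061,200 zł × 20% = 212,240 zł

General income tax:
  757,000 zł × 16% = 121,120 zł
  90,000 zł × 27% = 24,300 zł
  → 145,420 zł
  Less low-income housing credit 33,000 zł → 112,420 zł

Excess of book-profits minimum tax over general income tax: 212,240 zł − 112,420 zł = 99,820 zł.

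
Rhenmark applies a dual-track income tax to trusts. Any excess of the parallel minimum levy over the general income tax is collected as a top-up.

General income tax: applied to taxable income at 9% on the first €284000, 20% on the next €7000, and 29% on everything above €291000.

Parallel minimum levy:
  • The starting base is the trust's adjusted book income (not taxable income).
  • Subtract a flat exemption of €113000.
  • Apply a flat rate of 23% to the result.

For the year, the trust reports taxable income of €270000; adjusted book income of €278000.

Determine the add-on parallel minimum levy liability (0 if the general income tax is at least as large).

Parallel minimum levy:
  Base (adjusted book income): €278000
  Less exemption €113000 → base €165000
  €165000 × 23% = €37950

General income tax:
  €270000 × 9% = €24300

Excess of parallel minimum levy over general income tax: €37950 − €24300 = €13650.

€13650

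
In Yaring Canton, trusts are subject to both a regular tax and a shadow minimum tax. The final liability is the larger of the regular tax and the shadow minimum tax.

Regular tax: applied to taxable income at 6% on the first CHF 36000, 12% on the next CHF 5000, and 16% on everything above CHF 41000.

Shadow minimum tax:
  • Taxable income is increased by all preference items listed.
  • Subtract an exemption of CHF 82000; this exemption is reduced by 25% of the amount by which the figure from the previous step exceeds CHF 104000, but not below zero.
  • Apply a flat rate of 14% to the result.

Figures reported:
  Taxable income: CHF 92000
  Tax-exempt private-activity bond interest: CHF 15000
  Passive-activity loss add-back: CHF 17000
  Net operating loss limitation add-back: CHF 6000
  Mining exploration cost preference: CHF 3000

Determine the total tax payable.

Shadow minimum tax:
  Adjusted income: CHF 92000 + CHF 15000 + CHF 17000 + CHF 6000 + CHF 3000 = CHF 133000
  Exemption: CHF 82000 − 25% × (CHF 133000 − CHF 104000) = CHF 82000 − CHF 7250 = CHF 74750
  Base: CHF 133000 − CHF 74750 = CHF 58250
  CHF 58250 × 14% = CHF 8155

Regular tax:
  CHF 36000 × 6% = CHF 2160
  CHF 5000 × 12% = CHF 600
  CHF 51000 × 16% = CHF 8160
  → CHF 10920

CHF 10920 > CHF 8155, so the regular tax governs.

CHF 10920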